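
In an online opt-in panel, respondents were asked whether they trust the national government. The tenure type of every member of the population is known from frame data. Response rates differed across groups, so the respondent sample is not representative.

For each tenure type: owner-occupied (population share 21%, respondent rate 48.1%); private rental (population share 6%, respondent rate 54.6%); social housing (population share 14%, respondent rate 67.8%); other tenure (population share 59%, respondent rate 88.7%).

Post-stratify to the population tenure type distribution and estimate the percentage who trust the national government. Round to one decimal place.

75.2%

Each cell contributes population-share × respondent value:
  owner-occupied: 0.21 × 48.1 = 10.101
  private rental: 0.06 × 54.6 = 3.276
  social housing: 0.14 × 67.8 = 9.492
  other tenure: 0.59 × 88.7 = 52.333
Post-stratified estimate = 75.202 → 75.2%.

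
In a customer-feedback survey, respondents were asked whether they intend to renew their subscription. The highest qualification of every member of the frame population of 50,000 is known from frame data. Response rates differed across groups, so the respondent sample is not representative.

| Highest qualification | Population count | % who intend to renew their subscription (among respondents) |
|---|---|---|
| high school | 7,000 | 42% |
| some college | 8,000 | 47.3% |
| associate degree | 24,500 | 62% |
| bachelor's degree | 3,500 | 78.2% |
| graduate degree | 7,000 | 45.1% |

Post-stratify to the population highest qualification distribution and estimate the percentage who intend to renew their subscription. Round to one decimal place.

Reweight to the known highest qualification distribution:
  high school: (7,000/50,000) × 42 = 5.88
  some college: (8,000/50,000) × 47.3 = 7.568
  associate degree: (24,500/50,000) × 62 = 30.38
  bachelor's degree: (3,500/50,000) × 78.2 = 5.474
  graduate degree: (7,000/50,000) × 45.1 = 6.314
Post-stratified estimate = 55.616 → 55.6%.

55.6%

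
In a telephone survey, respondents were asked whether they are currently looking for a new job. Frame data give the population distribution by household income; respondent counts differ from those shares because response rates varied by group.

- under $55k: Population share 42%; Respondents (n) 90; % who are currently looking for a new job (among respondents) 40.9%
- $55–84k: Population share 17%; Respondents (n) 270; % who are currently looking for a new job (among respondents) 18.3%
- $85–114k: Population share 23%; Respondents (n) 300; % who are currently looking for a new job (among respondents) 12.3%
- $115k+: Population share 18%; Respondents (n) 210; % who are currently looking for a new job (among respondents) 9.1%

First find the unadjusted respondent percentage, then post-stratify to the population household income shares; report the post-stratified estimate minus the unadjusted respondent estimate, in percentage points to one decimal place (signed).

Without adjustment, the pooled respondent share is:
  (90/870)×40.9 + (270/870)×18.3 + (300/870)×12.3 + (210/870)×9.1 = 16.3483%
Post-stratifying to population shares instead:
  0.42×40.9 + 0.17×18.3 + 0.23×12.3 + 0.18×9.1 = 24.756%
Difference = 24.756 − 16.3483 = 8.4077 pp.

+8.4 percentage points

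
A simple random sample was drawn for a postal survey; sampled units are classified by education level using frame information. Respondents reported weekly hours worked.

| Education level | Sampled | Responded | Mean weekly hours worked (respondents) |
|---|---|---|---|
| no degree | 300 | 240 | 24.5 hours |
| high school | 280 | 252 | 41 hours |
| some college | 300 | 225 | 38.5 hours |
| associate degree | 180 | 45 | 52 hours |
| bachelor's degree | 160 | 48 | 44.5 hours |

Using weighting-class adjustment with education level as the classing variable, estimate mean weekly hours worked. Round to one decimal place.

Response rates by class: no degree 240/300 = 80%, high school 252/280 = 90%, some college 225/300 = 75%, associate degree 45/180 = 25%, bachelor's degree 48/160 = 30%.
Each respondent's weight = sampled/responded in their class; summing within a class gives n_sampled, so:
  no degree: 300 × 24.5 = 7350
  high school: 280 × 41 = 11,480
  some college: 300 × 38.5 = 11,550
  associate degree: 180 × 52 = 9360
  bachelor's degree: 160 × 44.5 = 7120
Adjusted estimate = 46,860 / 1,220 = 38.4098 → 38.4.

38.4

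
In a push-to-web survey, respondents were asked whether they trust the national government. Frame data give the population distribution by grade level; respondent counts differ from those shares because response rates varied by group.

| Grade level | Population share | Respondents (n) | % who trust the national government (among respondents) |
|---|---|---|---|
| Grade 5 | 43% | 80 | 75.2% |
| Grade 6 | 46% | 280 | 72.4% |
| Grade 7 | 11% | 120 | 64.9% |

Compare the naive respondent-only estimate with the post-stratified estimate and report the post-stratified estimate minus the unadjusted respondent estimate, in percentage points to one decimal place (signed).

Without adjustment, the pooled respondent share is:
  (80/480)×75.2 + (280/480)×72.4 + (120/480)×64.9 = 70.9917%
Reweighting by population grade level shares:
  0.43×75.2 + 0.46×72.4 + 0.11×64.9 = 72.779%
Difference = 72.779 − 70.9917 = 1.7873 pp.

+1.8 percentage points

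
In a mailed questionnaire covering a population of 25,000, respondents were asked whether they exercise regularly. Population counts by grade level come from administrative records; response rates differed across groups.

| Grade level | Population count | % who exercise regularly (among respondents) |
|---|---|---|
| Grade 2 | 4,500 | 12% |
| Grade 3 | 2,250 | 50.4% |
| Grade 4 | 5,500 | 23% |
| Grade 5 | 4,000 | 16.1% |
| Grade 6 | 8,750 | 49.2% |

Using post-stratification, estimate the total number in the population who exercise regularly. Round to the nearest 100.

Each cell contributes its population count × the respondent rate:
  Grade 2: 4,500 × 12% = 540
  Grade 3: 2,250 × 50.4% = 1134
  Grade 4: 5,500 × 23% = 1265
  Grade 5: 4,000 × 16.1% = 644
  Grade 6: 8,750 × 49.2% = 4305
Estimated total = 7888 → 7,900.

7,900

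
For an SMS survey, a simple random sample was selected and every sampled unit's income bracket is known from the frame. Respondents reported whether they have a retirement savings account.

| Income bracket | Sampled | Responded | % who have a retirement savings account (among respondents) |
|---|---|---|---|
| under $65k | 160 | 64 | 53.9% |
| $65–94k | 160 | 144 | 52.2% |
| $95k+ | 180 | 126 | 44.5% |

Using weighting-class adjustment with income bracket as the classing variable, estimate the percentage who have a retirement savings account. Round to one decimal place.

50.0%

Class response rates: under $65k 64/160 = 40%, $65–94k 144/160 = 90%, $95k+ 126/180 = 70%.
With weight = n_sampled/n_responded per class, the weighted class total is n_sampled:
  under $65k: 160 × 53.9 = 8624
  $65–94k: 160 × 52.2 = 8352
  $95k+: 180 × 44.5 = 8010
Adjusted estimate = 24,986 / 500 = 49.972 → 50.0%.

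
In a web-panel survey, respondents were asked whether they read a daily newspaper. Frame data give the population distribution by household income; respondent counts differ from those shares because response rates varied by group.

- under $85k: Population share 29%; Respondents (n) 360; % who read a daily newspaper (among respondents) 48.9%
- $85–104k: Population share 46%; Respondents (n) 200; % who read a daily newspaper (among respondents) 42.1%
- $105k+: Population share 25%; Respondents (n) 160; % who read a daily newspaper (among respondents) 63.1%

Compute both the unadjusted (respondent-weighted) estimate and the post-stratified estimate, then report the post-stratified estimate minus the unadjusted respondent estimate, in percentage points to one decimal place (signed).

Unadjusted (pooled respondent) estimate weights by respondent counts:
  (360/720)×48.9 + (200/720)×42.1 + (160/720)×63.1 = 50.1667%
Post-stratified estimate weights by population shares:
  0.29×48.9 + 0.46×42.1 + 0.25×63.1 = 49.322%
Difference = 49.322 − 50.1667 = -0.8447 pp.

-0.8 percentage points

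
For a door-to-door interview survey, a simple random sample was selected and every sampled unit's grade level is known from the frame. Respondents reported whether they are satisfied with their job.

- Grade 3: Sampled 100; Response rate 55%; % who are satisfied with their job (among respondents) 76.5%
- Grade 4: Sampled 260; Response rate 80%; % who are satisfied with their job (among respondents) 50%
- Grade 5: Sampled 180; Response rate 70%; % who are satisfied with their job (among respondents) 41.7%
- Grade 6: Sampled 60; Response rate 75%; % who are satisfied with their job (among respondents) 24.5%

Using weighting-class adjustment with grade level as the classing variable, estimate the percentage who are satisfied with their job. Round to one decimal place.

Inverse-response-rate weighting restores each class to its sampled count, so class totals weight by n_sampled:
  Grade 3: 100 × 76.5 = 7650
  Grade 4: 260 × 50 = 13,000
  Grade 5: 180 × 41.7 = 7506
  Grade 6: 60 × 24.5 = 1470
Adjusted estimate = 29,626 / 600 = 49.3767 → 49.4%.

49.4%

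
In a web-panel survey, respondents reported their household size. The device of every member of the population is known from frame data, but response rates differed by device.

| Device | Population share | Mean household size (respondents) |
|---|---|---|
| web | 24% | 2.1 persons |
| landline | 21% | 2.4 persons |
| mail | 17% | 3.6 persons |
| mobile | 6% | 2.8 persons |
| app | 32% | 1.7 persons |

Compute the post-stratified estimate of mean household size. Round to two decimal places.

Each cell contributes population-share × respondent value:
  web: 0.24 × 2.1 = 0.504
  landline: 0.21 × 2.4 = 0.504
  mail: 0.17 × 3.6 = 0.612
  mobile: 0.06 × 2.8 = 0.168
  app: 0.32 × 1.7 = 0.544
Post-stratified estimate = 2.332 → 2.33.

2.33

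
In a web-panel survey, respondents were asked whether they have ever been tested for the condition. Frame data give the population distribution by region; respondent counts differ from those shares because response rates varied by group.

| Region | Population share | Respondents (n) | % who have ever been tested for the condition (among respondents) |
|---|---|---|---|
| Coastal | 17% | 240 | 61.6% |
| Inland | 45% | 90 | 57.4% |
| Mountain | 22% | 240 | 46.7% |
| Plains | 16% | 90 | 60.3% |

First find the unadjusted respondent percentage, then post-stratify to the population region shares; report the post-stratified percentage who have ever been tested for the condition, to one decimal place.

56.2%

Unadjusted (pooled respondent) estimate weights by respondent counts:
  (240/660)×61.6 + (90/660)×57.4 + (240/660)×46.7 + (90/660)×60.3 = 55.4318%
Post-stratified estimate weights by population shares:
  0.17×61.6 + 0.45×57.4 + 0.22×46.7 + 0.16×60.3 = 56.224%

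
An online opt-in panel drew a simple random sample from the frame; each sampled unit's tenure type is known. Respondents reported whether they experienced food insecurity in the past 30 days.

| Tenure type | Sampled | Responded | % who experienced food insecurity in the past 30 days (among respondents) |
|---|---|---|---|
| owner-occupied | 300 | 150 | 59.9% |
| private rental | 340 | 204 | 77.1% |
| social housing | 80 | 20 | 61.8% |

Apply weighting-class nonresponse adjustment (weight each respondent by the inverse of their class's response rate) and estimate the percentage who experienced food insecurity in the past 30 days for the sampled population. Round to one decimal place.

68.2%

Response rates by class: owner-occupied 150/300 = 50%, private rental 204/340 = 60%, social housing 20/80 = 25%.
Weighting each respondent by the inverse class response rate inflates each class back to its sampled size, so the class weight is n_sampled:
  owner-occupied: 300 × 59.9 = 17,970
  private rental: 340 × 77.1 = 26214
  social housing: 80 × 61.8 = 4944
Adjusted estimate = 49,128 / 720 = 68.2333 → 68.2%.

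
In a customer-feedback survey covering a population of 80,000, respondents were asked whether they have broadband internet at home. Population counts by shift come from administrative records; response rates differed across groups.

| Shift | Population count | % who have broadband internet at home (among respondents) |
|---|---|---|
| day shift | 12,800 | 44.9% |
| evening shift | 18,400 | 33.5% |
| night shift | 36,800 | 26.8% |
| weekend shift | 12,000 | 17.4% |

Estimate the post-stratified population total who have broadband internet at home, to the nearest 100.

Apply each group's respondent rate to its population count:
  day shift: 12,800 × 44.9% = 5747.2
  evening shift: 18,400 × 33.5% = 6164
  night shift: 36,800 × 26.8% = 9862.4
  weekend shift: 12,000 × 17.4% = 2088
Estimated total = 23861.6 → 23,900.

23,900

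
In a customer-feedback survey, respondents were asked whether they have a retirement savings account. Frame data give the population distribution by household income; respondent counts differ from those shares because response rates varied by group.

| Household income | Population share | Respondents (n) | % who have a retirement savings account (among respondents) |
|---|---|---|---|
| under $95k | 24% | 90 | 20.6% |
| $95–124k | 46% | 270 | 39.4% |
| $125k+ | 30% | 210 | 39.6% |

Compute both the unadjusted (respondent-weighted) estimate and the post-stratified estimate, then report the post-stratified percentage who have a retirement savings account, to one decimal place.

Without adjustment, the pooled respondent share is:
  (90/570)×20.6 + (270/570)×39.4 + (210/570)×39.6 = 36.5053%
Post-stratified estimate weights by population shares:
  0.24×20.6 + 0.46×39.4 + 0.3×39.6 = 34.948%

34.9%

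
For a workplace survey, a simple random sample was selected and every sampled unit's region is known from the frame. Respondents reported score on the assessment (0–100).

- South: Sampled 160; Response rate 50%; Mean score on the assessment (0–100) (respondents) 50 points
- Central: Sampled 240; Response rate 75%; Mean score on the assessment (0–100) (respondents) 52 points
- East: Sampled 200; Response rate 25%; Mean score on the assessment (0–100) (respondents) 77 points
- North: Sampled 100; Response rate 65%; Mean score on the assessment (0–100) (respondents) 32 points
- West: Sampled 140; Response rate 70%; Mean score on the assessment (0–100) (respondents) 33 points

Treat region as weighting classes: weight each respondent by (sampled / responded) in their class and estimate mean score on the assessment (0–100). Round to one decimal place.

Weighting each respondent by the inverse class response rate inflates each class back to its sampled size, so the class weight is n_sampled:
  South: 160 × 50 = 8000
  Central: 240 × 52 = 12,480
  East: 200 × 77 = 15,400
  North: 100 × 32 = 3200
  West: 140 × 33 = 4620
Adjusted estimate = 43,700 / 840 = 52.0238 → 52.0.

52.0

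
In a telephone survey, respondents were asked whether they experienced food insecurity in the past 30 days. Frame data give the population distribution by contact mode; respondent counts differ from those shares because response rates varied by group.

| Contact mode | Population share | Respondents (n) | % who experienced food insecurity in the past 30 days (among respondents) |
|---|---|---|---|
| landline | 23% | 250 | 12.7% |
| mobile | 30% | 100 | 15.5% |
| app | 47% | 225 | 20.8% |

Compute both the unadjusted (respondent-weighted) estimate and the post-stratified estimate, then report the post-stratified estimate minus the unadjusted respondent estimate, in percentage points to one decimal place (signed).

Without adjustment, the pooled respondent share is:
  (250/575)×12.7 + (100/575)×15.5 + (225/575)×20.8 = 16.3565%
Post-stratifying to population shares instead:
  0.23×12.7 + 0.3×15.5 + 0.47×20.8 = 17.347%
Difference = 17.347 − 16.3565 = 0.9905 pp.

+1.0 percentage points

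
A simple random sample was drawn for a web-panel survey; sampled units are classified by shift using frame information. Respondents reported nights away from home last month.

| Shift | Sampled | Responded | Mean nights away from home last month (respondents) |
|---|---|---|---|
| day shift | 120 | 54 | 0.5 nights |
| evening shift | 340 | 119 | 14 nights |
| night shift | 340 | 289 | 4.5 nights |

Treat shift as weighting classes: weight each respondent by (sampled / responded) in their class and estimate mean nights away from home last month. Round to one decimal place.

7.9

Class response rates: day shift 54/120 = 45%, evening shift 119/340 = 35%, night shift 289/340 = 85%.
With weight = n_sampled/n_responded per class, the weighted class total is n_sampled:
  day shift: 120 × 0.5 = 60
  evening shift: 340 × 14 = 4760
  night shift: 340 × 4.5 = 1530
Adjusted estimate = 6350 / 800 = 7.9375 → 7.9.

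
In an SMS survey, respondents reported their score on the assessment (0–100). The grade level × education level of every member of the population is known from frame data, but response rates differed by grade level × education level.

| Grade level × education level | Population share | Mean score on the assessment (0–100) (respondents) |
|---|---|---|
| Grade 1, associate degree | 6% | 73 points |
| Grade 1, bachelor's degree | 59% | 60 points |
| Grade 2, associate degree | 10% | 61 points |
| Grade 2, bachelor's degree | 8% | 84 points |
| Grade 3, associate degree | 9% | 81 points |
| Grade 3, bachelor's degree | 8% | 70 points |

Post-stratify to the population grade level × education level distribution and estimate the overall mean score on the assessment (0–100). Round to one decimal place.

65.5

Weight each group's respondent value by its population share:
  Grade 1, associate degree: 0.06 × 73 = 4.38
  Grade 1, bachelor's degree: 0.59 × 60 = 35.4
  Grade 2, associate degree: 0.1 × 61 = 6.1
  Grade 2, bachelor's degree: 0.08 × 84 = 6.72
  Grade 3, associate degree: 0.09 × 81 = 7.29
  Grade 3, bachelor's degree: 0.08 × 70 = 5.6
Post-stratified estimate = 65.49 → 65.5.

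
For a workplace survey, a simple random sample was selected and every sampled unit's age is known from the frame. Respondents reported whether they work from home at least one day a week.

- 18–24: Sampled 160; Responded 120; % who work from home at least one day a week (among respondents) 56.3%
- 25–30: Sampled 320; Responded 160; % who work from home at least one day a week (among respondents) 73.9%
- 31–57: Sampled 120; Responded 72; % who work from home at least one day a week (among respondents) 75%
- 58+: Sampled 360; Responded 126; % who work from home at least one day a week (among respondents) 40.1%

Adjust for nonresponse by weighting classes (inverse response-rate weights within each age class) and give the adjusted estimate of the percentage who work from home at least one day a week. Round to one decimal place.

58.4%

Response rates by class: 18–24 120/160 = 75%, 25–30 160/320 = 50%, 31–57 72/120 = 60%, 58+ 126/360 = 35%.
Weighting each respondent by the inverse class response rate inflates each class back to its sampled size, so the class weight is n_sampled:
  18–24: 160 × 56.3 = 9008
  25–30: 320 × 73.9 = 23,648
  31–57: 120 × 75 = 9000
  58+: 360 × 40.1 = 14,436
Adjusted estimate = 56,092 / 960 = 58.4292 → 58.4%.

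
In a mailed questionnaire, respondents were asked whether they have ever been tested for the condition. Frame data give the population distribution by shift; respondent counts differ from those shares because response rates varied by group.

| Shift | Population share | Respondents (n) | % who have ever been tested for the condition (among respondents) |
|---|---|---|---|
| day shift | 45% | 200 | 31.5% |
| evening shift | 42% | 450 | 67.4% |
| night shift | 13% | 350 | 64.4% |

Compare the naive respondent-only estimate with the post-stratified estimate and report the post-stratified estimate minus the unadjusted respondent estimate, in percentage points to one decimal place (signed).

-8.3 percentage points

Naive respondent-only estimate (weights = respondent counts):
  (200/1000)×31.5 + (450/1000)×67.4 + (350/1000)×64.4 = 59.17%
Post-stratified estimate weights by population shares:
  0.45×31.5 + 0.42×67.4 + 0.13×64.4 = 50.855%
Difference = 50.855 − 59.17 = -8.315 pp.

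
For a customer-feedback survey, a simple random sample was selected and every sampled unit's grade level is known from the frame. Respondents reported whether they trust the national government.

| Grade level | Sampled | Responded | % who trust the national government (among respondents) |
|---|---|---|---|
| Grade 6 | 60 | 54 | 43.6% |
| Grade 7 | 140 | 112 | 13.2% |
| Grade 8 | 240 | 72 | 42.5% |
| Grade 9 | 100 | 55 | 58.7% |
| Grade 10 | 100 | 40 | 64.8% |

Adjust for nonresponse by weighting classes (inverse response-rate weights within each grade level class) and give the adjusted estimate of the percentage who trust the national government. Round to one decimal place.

Response rates by class: Grade 6 54/60 = 90%, Grade 7 112/140 = 80%, Grade 8 72/240 = 30%, Grade 9 55/100 = 55%, Grade 10 40/100 = 40%.
Inverse-response-rate weighting restores each class to its sampled count, so class totals weight by n_sampled:
  Grade 6: 60 × 43.6 = 2616
  Grade 7: 140 × 13.2 = 1848
  Grade 8: 240 × 42.5 = 10,200
  Grade 9: 100 × 58.7 = 5870
  Grade 10: 100 × 64.8 = 6480
Adjusted estimate = 27,014 / 640 = 42.2094 → 42.2%.

42.2%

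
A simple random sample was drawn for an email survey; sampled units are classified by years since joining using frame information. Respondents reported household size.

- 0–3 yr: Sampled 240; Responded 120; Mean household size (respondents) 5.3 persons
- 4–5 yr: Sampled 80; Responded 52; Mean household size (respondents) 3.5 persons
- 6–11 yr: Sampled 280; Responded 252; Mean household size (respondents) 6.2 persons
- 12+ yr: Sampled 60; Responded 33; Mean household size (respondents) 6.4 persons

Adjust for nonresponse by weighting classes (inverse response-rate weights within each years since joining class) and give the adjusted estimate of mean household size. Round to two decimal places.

Response rates by class: 0–3 yr 120/240 = 50%, 4–5 yr 52/80 = 65%, 6–11 yr 252/280 = 90%, 12+ yr 33/60 = 55%.
With weight = n_sampled/n_responded per class, the weighted class total is n_sampled:
  0–3 yr: 240 × 5.3 = 1272
  4–5 yr: 80 × 3.5 = 280
  6–11 yr: 280 × 6.2 = 1736
  12+ yr: 60 × 6.4 = 384
Adjusted estimate = 3672 / 660 = 5.56364 → 5.56.

5.56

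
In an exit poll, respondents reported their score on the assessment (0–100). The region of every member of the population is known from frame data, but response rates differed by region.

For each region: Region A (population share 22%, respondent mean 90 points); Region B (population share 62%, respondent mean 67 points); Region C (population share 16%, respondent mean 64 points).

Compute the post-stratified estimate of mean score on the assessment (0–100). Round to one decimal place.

Reweight to the known region distribution:
  Region A: 0.22 × 90 = 19.8
  Region B: 0.62 × 67 = 41.54
  Region C: 0.16 × 64 = 10.24
Post-stratified estimate = 71.58 → 71.6.

71.6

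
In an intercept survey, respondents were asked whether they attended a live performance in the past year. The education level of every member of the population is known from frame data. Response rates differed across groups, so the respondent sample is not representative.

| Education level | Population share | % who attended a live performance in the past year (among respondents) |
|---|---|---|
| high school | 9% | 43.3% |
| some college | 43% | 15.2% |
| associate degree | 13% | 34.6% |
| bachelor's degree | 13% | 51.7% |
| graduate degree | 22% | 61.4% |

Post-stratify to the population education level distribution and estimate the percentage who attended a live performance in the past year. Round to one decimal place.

Post-stratification weights by population share, not respondent share:
  high school: 0.09 × 43.3 = 3.897
  some college: 0.43 × 15.2 = 6.536
  associate degree: 0.13 × 34.6 = 4.498
  bachelor's degree: 0.13 × 51.7 = 6.721
  graduate degree: 0.22 × 61.4 = 13.508
Post-stratified estimate = 35.16 → 35.2%.

35.2%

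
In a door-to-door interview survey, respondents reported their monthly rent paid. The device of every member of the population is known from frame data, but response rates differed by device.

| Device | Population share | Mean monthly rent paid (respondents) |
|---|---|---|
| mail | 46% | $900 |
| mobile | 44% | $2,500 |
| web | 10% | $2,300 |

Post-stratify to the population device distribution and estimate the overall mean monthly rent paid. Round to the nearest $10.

Each cell contributes population-share × respondent value:
  mail: 0.46 × 900 = 414
  mobile: 0.44 × 2500 = 1100
  web: 0.1 × 2300 = 230
Post-stratified estimate = 1744 → $1,740.

$1,740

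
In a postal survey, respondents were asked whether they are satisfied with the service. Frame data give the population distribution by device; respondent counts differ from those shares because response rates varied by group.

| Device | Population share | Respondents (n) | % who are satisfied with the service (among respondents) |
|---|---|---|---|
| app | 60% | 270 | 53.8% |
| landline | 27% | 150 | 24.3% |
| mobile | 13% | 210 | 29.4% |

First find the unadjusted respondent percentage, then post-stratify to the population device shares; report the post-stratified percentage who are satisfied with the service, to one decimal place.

Naive respondent-only estimate (weights = respondent counts):
  (270/630)×53.8 + (150/630)×24.3 + (210/630)×29.4 = 38.6429%
Reweighting by population device shares:
  0.6×53.8 + 0.27×24.3 + 0.13×29.4 = 42.663%

42.7%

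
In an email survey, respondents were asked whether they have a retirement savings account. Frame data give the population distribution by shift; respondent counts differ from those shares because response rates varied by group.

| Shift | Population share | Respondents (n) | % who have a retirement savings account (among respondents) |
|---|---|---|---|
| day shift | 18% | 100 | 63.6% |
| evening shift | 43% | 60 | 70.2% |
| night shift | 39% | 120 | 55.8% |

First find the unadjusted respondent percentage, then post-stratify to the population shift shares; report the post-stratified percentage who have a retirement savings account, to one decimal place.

Naive respondent-only estimate (weights = respondent counts):
  (100/280)×63.6 + (60/280)×70.2 + (120/280)×55.8 = 61.6714%
Post-stratifying to population shares instead:
  0.18×63.6 + 0.43×70.2 + 0.39×55.8 = 63.396%

63.4%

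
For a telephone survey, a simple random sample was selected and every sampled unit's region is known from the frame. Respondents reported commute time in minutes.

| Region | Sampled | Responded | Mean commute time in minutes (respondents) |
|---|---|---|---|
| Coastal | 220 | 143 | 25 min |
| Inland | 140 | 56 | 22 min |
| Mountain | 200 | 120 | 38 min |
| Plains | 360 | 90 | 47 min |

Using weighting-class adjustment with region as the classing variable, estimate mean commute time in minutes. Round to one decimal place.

36.0

Response rates by class: Coastal 143/220 = 65%, Inland 56/140 = 40%, Mountain 120/200 = 60%, Plains 90/360 = 25%.
Inverse-response-rate weighting restores each class to its sampled count, so class totals weight by n_sampled:
  Coastal: 220 × 25 = 5500
  Inland: 140 × 22 = 3080
  Mountain: 200 × 38 = 7600
  Plains: 360 × 47 = 16,920
Adjusted estimate = 33,100 / 920 = 35.9783 → 36.0.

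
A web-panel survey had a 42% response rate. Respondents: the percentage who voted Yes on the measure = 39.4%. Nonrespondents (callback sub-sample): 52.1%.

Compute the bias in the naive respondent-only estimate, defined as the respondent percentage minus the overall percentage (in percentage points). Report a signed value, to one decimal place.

Nonresponse fraction = 1 − 0.42 = 0.58.
Bias = (nonresponse fraction) × (respondent percentage − nonrespondent percentage)
     = 0.58 × (39.4 − 52.1) = 0.58 × -12.7 = -7.366.

-7.4 percentage points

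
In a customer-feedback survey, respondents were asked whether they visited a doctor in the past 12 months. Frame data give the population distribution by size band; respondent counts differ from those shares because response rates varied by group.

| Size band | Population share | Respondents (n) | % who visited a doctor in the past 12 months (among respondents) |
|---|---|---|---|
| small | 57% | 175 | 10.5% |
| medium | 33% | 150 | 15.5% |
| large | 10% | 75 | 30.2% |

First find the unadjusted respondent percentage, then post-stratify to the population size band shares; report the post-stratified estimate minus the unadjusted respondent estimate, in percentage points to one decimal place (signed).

-1.9 percentage points

Unadjusted (pooled respondent) estimate weights by respondent counts:
  (175/400)×10.5 + (150/400)×15.5 + (75/400)×30.2 = 16.0688%
Post-stratified estimate weights by population shares:
  0.57×10.5 + 0.33×15.5 + 0.1×30.2 = 14.12%
Difference = 14.12 − 16.0688 = -1.9488 pp.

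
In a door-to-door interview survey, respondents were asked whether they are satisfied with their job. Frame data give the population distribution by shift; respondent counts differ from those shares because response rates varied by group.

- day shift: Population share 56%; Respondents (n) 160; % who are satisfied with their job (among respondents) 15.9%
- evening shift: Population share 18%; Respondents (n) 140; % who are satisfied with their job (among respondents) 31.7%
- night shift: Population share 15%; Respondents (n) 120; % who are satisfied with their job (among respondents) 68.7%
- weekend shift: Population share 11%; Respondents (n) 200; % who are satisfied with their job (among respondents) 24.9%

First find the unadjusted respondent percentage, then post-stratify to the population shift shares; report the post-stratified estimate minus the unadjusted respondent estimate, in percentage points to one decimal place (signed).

Without adjustment, the pooled respondent share is:
  (160/620)×15.9 + (140/620)×31.7 + (120/620)×68.7 + (200/620)×24.9 = 32.5903%
Post-stratified estimate weights by population shares:
  0.56×15.9 + 0.18×31.7 + 0.15×68.7 + 0.11×24.9 = 27.654%
Difference = 27.654 − 32.5903 = -4.9363 pp.

-4.9 percentage points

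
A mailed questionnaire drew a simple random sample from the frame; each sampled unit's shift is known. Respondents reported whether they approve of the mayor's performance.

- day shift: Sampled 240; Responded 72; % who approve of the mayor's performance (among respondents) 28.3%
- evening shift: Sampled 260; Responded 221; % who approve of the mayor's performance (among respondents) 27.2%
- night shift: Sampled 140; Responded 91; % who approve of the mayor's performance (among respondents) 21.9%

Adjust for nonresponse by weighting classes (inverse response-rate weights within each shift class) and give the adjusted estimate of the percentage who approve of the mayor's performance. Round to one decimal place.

Class response rates: day shift 72/240 = 30%, evening shift 221/260 = 85%, night shift 91/140 = 65%.
Weighting each respondent by the inverse class response rate inflates each class back to its sampled size, so the class weight is n_sampled:
  day shift: 240 × 28.3 = 6792
  evening shift: 260 × 27.2 = 7072
  night shift: 140 × 21.9 = 3066
Adjusted estimate = 16,930 / 640 = 26.4531 → 26.5%.

26.5%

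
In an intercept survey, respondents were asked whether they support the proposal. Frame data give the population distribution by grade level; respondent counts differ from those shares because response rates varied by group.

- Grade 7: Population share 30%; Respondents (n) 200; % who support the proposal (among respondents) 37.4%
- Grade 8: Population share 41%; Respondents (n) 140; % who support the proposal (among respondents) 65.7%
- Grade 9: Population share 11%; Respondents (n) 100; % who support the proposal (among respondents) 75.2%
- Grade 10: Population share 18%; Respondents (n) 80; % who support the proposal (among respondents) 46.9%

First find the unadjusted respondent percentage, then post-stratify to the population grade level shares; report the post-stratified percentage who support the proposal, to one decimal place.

54.9%

Unadjusted (pooled respondent) estimate weights by respondent counts:
  (200/520)×37.4 + (140/520)×65.7 + (100/520)×75.2 + (80/520)×46.9 = 53.75%
Post-stratifying to population shares instead:
  0.3×37.4 + 0.41×65.7 + 0.11×75.2 + 0.18×46.9 = 54.871%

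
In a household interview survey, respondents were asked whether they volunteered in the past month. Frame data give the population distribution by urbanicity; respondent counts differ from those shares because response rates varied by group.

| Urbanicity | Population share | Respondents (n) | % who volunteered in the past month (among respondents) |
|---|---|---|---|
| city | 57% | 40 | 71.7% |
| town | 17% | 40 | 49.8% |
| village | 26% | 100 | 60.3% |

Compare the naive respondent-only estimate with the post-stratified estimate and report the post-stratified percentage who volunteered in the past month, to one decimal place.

65.0%

Unadjusted (pooled respondent) estimate weights by respondent counts:
  (40/180)×71.7 + (40/180)×49.8 + (100/180)×60.3 = 60.5%
Post-stratifying to population shares instead:
  0.57×71.7 + 0.17×49.8 + 0.26×60.3 = 65.013%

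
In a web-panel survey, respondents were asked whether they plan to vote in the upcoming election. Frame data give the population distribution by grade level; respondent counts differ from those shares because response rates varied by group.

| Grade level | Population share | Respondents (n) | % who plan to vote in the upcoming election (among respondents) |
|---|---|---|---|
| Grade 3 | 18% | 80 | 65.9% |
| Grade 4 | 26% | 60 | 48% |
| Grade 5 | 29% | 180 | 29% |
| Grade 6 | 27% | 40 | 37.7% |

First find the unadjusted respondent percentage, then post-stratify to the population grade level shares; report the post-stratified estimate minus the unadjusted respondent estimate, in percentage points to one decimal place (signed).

Naive respondent-only estimate (weights = respondent counts):
  (80/360)×65.9 + (60/360)×48 + (180/360)×29 + (40/360)×37.7 = 41.3333%
Reweighting by population grade level shares:
  0.18×65.9 + 0.26×48 + 0.29×29 + 0.27×37.7 = 42.931%
Difference = 42.931 − 41.3333 = 1.5977 pp.

+1.6 percentage points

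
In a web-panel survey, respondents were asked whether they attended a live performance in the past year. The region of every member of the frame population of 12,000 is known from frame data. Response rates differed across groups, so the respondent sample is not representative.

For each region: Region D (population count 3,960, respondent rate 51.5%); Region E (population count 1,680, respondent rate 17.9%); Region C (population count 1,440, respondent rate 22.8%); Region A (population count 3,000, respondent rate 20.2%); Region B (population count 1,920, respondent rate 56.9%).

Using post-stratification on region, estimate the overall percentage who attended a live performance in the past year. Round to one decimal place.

36.4%

Weight each group's respondent value by its population share:
  Region D: (3,960/12,000) × 51.5 = 16.995
  Region E: (1,680/12,000) × 17.9 = 2.506
  Region C: (1,440/12,000) × 22.8 = 2.736
  Region A: (3,000/12,000) × 20.2 = 5.05
  Region B: (1,920/12,000) × 56.9 = 9.104
Post-stratified estimate = 36.391 → 36.4%.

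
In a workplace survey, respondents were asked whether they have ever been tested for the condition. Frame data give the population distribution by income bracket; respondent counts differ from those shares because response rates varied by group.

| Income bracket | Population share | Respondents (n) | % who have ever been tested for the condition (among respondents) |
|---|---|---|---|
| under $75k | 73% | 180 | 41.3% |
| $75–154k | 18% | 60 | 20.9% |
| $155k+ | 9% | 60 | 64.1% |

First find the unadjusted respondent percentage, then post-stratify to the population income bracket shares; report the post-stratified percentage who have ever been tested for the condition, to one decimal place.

39.7%

Naive respondent-only estimate (weights = respondent counts):
  (180/300)×41.3 + (60/300)×20.9 + (60/300)×64.1 = 41.78%
Reweighting by population income bracket shares:
  0.73×41.3 + 0.18×20.9 + 0.09×64.1 = 39.68%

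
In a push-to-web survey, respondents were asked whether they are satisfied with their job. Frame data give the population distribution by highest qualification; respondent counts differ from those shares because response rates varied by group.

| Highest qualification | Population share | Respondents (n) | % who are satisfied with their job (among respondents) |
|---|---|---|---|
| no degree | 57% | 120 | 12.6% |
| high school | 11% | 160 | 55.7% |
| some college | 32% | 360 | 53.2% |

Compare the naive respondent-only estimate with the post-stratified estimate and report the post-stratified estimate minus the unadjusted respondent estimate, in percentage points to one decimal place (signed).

-15.9 percentage points

Without adjustment, the pooled respondent share is:
  (120/640)×12.6 + (160/640)×55.7 + (360/640)×53.2 = 46.2125%
Post-stratified estimate weights by population shares:
  0.57×12.6 + 0.11×55.7 + 0.32×53.2 = 30.333%
Difference = 30.333 − 46.2125 = -15.8795 pp.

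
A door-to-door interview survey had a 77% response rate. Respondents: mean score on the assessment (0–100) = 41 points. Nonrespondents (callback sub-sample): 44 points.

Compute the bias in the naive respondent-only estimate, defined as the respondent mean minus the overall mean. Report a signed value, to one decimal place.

Nonresponse fraction = 1 − 0.77 = 0.23.
Bias = (nonresponse fraction) × (respondent mean − nonrespondent mean)
     = 0.23 × (41 − 44) = 0.23 × -3 = -0.69.

-0.7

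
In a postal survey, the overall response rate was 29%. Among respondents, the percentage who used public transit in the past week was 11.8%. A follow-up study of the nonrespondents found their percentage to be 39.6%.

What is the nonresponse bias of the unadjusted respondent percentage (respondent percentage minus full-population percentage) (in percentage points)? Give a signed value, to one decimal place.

Nonresponse fraction = 1 − 0.29 = 0.71.
Bias = (nonresponse fraction) × (respondent percentage − nonrespondent percentage)
     = 0.71 × (11.8 − 39.6) = 0.71 × -27.8 = -19.738.

-19.7 percentage points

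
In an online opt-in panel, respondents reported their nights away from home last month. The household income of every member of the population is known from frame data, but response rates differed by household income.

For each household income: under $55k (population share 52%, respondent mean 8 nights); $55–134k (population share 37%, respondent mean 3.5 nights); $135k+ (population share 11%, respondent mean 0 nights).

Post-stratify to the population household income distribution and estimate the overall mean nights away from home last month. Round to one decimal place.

5.5

Weight each group's respondent value by its population share:
  under $55k: 0.52 × 8 = 4.16
  $55–134k: 0.37 × 3.5 = 1.295
  $135k+: 0.11 × 0 = 0
Post-stratified estimate = 5.455 → 5.5.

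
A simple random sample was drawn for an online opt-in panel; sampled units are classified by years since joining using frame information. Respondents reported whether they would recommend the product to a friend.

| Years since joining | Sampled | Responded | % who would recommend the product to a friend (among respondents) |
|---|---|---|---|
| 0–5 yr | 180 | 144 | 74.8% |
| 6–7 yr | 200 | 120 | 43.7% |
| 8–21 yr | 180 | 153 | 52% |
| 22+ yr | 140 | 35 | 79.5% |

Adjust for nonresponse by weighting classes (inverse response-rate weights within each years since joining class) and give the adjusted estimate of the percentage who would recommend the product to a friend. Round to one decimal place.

Response rates by class: 0–5 yr 144/180 = 80%, 6–7 yr 120/200 = 60%, 8–21 yr 153/180 = 85%, 22+ yr 35/140 = 25%.
With weight = n_sampled/n_responded per class, the weighted class total is n_sampled:
  0–5 yr: 180 × 74.8 = 13,464
  6–7 yr: 200 × 43.7 = 8740
  8–21 yr: 180 × 52 = 9360
  22+ yr: 140 × 79.5 = 11,130
Adjusted estimate = 42,694 / 700 = 60.9914 → 61.0%.

61.0%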